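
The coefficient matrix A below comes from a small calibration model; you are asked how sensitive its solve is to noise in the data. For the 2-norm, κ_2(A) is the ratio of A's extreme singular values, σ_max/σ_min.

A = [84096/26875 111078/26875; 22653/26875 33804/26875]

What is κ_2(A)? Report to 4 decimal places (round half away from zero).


form AᵀA = [12136473/1155625 16171164/1155625; 16171164/1155625 21569652/1155625] with trace 269649/9245 and determinant 236196/1155625
solving λ² − 269649/9245·λ + 236196/1155625 = 0 gives λ = 729/25, 324/46225
so κ_2 = √((729/25) / (324/46225)) = 64.5000

64.5000


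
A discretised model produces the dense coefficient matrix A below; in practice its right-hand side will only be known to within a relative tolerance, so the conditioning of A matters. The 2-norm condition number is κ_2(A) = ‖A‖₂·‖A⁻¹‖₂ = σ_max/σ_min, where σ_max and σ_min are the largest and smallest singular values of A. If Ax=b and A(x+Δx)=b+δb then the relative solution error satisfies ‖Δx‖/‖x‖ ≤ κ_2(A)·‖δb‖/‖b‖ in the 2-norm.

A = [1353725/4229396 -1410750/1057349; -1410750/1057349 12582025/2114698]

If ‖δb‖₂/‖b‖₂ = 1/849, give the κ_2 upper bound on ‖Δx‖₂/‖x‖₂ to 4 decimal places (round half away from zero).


form AᵀA = [20033325625/10641160336 -11127290625/1330145042; -11127290625/1330145042 98910300625/2660290084] with trace 247278125/6330256 and determinant 390625/25321024
solving λ² − 247278125/6330256·λ + 390625/25321024 = 0 gives λ = 625/16, 625/1582564
κ_2(A) = √(λ_max/λ_min) = √((625/16) / (625/1582564)) = 314.5000
bound on ‖Δx‖/‖x‖: κ·ε = 314.5000·1/849 = 0.3704

0.3704


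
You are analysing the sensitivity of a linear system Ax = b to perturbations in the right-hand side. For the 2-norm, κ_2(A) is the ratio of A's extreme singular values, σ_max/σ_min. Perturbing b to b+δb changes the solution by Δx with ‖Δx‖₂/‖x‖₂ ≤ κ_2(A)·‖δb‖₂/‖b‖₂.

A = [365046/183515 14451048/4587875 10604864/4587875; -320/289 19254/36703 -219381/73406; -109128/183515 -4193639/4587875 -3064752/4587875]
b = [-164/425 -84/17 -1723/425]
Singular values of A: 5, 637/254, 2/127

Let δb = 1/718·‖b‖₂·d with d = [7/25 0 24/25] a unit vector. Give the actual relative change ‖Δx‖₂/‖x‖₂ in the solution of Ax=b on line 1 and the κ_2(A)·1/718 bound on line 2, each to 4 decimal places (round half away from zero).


σ_max = 5, σ_min = 2/127
condition number: 5 ÷ (2/127) = 317.5000
worst-case relative error ≤ 317.5000 × 1/718 = 0.4422
solve Ax = b  →  x = [224.4000 -72.6760 -94.2430]
2-norm of b is 6.4031; of x, 254.0057
Δx = A⁻¹·δb where δb = 1/718·6.4031·d; ‖Δx‖ = 0.5663
realised ‖Δx‖/‖x‖ = 0.0022
so the bound overstates the realised error by a factor of ≈ 198.3451 (computed from the unrounded values)

0.0022
0.4422


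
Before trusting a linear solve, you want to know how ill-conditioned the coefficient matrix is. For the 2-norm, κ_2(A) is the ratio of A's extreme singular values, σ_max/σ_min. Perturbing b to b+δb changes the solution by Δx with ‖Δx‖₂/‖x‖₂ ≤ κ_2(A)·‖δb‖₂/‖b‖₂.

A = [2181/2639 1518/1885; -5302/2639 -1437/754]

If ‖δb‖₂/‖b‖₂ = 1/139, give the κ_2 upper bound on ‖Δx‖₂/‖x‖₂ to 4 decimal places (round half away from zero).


1.5108

form AᵀA = [194485/41209 132297/29435; 132297/29435 360009/84100] with trace 44101/4900 and determinant 9/4900
char-poly roots: 9 and 1/4900
so κ_2 = √(9 / (1/4900)) = 210.0000
κ_2(A)·‖δb‖/‖b‖ = 1.5108


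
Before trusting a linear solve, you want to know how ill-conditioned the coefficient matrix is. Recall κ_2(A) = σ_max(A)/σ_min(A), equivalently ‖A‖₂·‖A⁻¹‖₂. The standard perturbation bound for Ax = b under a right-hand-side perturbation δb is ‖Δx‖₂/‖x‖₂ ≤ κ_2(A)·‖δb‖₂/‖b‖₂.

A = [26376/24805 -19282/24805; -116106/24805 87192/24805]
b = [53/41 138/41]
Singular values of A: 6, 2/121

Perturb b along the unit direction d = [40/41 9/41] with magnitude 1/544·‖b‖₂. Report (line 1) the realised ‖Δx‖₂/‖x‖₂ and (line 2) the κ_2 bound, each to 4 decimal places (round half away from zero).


σ_max = 6, σ_min = 2/121
κ = σ_max/σ_min = 6/(2/121) = 363.0000
worst-case relative error ≤ 363.0000 × 1/544 = 0.6673
solve Ax = b  →  x = [72.2000 97.1000]
‖b‖ = 3.6056, ‖x‖ = 121.0010
Δx = A⁻¹·δb where δb = 1/544·3.6056·d; ‖Δx‖ = 0.4010
dividing the unrounded norms, ‖Δx‖/‖x‖ = 0.0033
so the bound overstates the realised error by a factor of ≈ 201.3579 (computed from the unrounded values)

0.0033
0.6673


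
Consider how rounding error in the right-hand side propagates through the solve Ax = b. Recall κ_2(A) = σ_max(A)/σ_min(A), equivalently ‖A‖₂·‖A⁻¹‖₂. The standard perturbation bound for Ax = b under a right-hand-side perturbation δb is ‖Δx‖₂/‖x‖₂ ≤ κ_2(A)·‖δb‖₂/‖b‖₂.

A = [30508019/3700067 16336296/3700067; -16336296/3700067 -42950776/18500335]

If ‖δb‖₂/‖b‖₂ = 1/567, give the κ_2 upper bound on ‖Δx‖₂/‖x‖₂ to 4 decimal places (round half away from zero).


AᵀA = [4143992353993/47371957801 11050507729944/236859789005; 11050507729944/236859789005 29469319494784/1184298945025]; tr = 460446810881/4097920225, det = 504990784/4097920225
eigenvalues of AᵀA: λ = (tr ± √(tr²−4·det))/2 = 2809/25, 179776/163916809
so κ_2 = √((2809/25) / (179776/163916809)) = 320.0750
bound on ‖Δx‖/‖x‖: κ·ε = 320.0750·1/567 = 0.5645

0.5645


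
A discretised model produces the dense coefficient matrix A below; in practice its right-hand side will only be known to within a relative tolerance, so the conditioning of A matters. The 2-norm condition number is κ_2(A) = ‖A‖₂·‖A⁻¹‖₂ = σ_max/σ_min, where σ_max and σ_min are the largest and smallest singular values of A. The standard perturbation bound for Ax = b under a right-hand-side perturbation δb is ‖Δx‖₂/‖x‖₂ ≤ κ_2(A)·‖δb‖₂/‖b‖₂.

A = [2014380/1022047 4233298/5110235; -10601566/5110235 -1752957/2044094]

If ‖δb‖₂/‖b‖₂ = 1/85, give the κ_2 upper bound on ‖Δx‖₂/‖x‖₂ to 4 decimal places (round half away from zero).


3.9868

M = AᵀA = [254264412916/31051726225 21188484531/6210345245; 21188484531/6210345245 176581098601/124206904900]. tr(M)=1412590237/146990420, det(M)=3694084/4593450625
char-poly roots: 961/100 and 15376/183738025
κ_2(A) = √(λ_max/λ_min) = √((961/100) / (15376/183738025)) = 338.8750
worst-case relative error ≤ 338.8750 × 1/85 = 3.9868


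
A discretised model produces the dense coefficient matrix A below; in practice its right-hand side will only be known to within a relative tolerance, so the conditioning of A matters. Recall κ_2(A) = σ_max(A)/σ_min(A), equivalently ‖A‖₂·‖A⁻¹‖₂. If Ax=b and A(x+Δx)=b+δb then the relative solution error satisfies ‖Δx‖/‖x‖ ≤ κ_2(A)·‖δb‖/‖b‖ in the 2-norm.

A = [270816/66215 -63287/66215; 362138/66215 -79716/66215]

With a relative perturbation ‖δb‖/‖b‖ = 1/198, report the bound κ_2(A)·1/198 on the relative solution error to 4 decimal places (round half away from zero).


form AᵀA = [8179409476/175377049 -1840293000/175377049; -1840293000/175377049 414395401/175377049] with trace 5112317/104329 and determinant 9604/104329
char-poly roots: 49 and 196/104329
κ = σ_max/σ_min = 7/(14/323) = 161.5000
bound on ‖Δx‖/‖x‖: κ·ε = 161.5000·1/198 = 0.8157

0.8157


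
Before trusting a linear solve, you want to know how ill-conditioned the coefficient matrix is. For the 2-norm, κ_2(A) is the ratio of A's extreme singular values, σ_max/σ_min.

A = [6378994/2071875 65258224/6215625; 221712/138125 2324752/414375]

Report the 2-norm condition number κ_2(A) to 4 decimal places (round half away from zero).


M = AᵀA = [179071667524/14853515625 1841704283104/44560546875; 1841704283104/44560546875 18943397814784/133681640625]. tr(M)=32888068516/213890625, det(M)=945685504/5347265625
solving λ² − 32888068516/213890625·λ + 945685504/5347265625 = 0 gives λ = 3844/25, 246016/213890625
κ_2(A) = √(λ_max/λ_min) = √((3844/25) / (246016/213890625)) = 365.6250

365.6250


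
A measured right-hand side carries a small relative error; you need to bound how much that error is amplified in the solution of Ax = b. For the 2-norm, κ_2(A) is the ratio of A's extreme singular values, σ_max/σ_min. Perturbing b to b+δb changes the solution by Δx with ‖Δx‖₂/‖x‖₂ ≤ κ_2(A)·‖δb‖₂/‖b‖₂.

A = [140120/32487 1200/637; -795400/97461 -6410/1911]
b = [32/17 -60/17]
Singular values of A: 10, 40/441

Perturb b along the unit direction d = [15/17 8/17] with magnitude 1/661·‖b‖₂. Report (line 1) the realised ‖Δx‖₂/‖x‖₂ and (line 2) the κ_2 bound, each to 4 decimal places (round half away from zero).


0.1668
0.1668

largest singular value 10, smallest 40/441
κ = σ_max/σ_min = 10/(40/441) = 110.2500
worst-case relative error ≤ 110.2500 × 1/661 = 0.1668
solve Ax = b  →  x = [0.3692 0.1538]
2-norm of b is 4.0000; of x, 0.4000
Δx = A⁻¹·δb where δb = 1/661·4.0000·d; ‖Δx‖ = 0.0667
dividing the unrounded norms, ‖Δx‖/‖x‖ = 0.1668
tightness: 0.1668 against a bound of 0.1668; the bound is attained (ratio 1)


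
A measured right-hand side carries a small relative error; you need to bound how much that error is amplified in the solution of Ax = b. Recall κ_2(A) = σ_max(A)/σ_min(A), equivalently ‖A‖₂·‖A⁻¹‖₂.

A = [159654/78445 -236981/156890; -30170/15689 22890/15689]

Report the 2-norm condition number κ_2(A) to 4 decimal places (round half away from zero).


189.3500

AᵀA = [57366376/7317025 -43022907/7317025; -43022907/7317025 129078721/29268100]; tr = 14341769/1170724, det = 1225/292681
λ_max, λ_min = (14341769/1170724 ± √205663391858961/1370594684176)/2 = 49/4, 100/292681
κ_2(A) = √(λ_max/λ_min) = √((49/4) / (100/292681)) = 189.3500


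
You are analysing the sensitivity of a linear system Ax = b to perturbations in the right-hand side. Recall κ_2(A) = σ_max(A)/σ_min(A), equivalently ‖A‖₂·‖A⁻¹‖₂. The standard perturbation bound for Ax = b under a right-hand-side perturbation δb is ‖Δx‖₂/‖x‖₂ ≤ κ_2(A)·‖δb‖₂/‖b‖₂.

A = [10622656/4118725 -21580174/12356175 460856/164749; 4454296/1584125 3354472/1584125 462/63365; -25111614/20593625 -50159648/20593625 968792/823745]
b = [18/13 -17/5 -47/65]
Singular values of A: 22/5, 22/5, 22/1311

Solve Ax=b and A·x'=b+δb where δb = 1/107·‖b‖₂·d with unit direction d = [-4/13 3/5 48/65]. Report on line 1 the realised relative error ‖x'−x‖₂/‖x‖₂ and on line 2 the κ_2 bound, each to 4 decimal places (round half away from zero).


σ_max = 22/5, σ_min = 22/1311
κ_2(A) = (22/5) / (22/1311) = 262.2000
worst-case relative error ≤ 262.2000 × 1/107 = 2.4505
solve Ax = b  →  x = [73.7100 -99.0376 -129.2994]
‖b‖₂ = 3.7417 and ‖x‖₂ = 178.7734
δb = ε·‖b‖·d = [-0.0108 0.0210 0.0258]; solving A·Δx = δb gives ‖Δx‖ = 2.0838
relative error = 0.0117
tightness: 0.0117 against a bound of 2.4505 (unrounded ratio ≈ 0.0048)

0.0117
2.4505


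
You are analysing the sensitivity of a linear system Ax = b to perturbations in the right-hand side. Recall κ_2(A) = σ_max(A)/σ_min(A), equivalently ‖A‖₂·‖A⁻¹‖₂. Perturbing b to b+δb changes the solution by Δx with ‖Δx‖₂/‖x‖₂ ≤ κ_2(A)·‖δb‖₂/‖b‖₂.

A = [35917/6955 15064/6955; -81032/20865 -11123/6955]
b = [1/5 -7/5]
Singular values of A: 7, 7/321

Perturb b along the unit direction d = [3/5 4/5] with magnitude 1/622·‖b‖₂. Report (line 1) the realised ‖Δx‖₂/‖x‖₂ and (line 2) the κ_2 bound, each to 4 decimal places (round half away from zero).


0.0023
0.5161

from the listed singular values, σ₁ = 7, σ_n = 7/321
condition number: 7 ÷ (7/321) = 321.0000
worst-case relative error ≤ 321.0000 × 1/622 = 0.5161
solve Ax = b  →  x = [17.7692 -42.2747]
2-norm of b is 1.4142; of x, 45.8574
with δb = [0.0014 0.0018], A·Δx = δb → ‖Δx‖ = 0.1043
dividing the unrounded norms, ‖Δx‖/‖x‖ = 0.0023
so the bound overstates the realised error by a factor of ≈ 226.9824 (computed from the unrounded values)


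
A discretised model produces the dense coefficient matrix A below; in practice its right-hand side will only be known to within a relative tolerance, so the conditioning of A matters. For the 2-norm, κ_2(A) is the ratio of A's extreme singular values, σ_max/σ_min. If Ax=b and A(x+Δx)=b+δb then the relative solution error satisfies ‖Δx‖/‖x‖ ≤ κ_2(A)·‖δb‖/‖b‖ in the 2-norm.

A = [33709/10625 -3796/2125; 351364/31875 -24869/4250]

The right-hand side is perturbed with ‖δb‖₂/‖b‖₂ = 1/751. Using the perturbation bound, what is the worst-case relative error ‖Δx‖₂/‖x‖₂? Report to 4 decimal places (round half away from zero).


0.1997

form AᵀA = [213893329/1625625 -7604662/108375; -7604662/108375 1081769/28900] with trace 3802669/22500 and determinant 28561/22500
solving λ² − 3802669/22500·λ + 28561/22500 = 0 gives λ = 169, 169/22500
so κ_2 = √(169 / (169/22500)) = 150.0000
bound on ‖Δx‖/‖x‖: κ·ε = 150.0000·1/751 = 0.1997


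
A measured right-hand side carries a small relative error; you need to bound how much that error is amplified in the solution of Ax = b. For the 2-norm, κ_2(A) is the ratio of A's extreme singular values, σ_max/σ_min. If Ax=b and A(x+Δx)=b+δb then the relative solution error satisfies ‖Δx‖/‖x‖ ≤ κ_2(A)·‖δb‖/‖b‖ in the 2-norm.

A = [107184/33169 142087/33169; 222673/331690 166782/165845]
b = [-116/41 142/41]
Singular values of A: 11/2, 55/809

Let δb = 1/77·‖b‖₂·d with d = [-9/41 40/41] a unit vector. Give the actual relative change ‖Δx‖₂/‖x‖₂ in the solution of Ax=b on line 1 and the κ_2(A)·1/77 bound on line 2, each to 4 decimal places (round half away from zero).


0.0145
1.0506

σ_max = 11/2, σ_min = 55/809
condition number: (11/2) ÷ (55/809) = 80.9000
perturbation bound = 80.9000·1/77 = 1.0506
solve Ax = b  →  x = [-47.2873 35.0109]
2-norm of b is 4.4721; of x, 58.8375
δb = ε·‖b‖·d = [-0.0127 0.0567]; solving A·Δx = δb gives ‖Δx‖ = 0.8543
relative error = 0.0145
so the bound overstates the realised error by a factor of ≈ 72.3605 (computed from the unrounded values)


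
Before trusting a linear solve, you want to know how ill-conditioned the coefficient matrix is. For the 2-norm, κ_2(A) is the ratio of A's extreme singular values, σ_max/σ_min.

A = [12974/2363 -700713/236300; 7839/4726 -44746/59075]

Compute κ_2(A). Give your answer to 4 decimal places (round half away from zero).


form AᵀA = [734748625/22335076 -195851565/11167538; -195851565/11167538 836854369/89340304] with trace 13065221/309136 and determinant 714025/1236544
eigenvalues of AᵀA: λ = (tr ± √(tr²−4·det))/2 = 169/4, 4225/309136
so κ_2 = √((169/4) / (4225/309136)) = 55.6000

55.6000


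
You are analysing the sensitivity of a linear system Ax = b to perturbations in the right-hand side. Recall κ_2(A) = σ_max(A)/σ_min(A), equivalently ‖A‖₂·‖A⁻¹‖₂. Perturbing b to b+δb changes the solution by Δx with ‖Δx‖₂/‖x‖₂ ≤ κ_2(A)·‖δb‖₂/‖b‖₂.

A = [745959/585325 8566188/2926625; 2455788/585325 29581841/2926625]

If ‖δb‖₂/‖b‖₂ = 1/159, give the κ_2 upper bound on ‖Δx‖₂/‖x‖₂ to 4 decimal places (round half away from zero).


1.3592

M = AᵀA = [10539759249/548168569 126458808288/2740842845; 126458808288/2740842845 1517543830081/13704214225]. tr(M)=10538685274/81090025, det(M)=1172889/3243601
eigenvalues of AᵀA: λ = (tr ± √(tr²−4·det))/2 = 3249/25, 9025/3243601
so κ_2 = √((3249/25) / (9025/3243601)) = 216.1200
perturbation bound = 216.1200·1/159 = 1.3592


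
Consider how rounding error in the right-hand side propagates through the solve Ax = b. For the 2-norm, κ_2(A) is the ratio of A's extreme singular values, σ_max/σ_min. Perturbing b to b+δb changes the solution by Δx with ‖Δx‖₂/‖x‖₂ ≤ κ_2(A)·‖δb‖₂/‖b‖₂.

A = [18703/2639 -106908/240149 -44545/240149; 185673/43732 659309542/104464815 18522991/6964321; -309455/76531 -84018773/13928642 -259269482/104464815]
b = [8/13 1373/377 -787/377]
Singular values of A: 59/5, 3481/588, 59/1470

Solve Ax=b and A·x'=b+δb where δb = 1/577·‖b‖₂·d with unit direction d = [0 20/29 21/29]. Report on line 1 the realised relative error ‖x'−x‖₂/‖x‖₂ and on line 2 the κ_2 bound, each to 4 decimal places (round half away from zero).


largest singular value 59/5, smallest 59/1470
κ = σ_max/σ_min = (59/5)/(59/1470) = 294.0000
worst-case relative error ≤ 294.0000 × 1/577 = 0.5095
solve Ax = b  →  x = [0.1115 -9.2487 23.1379]
‖b‖₂ = 4.2426 and ‖x‖₂ = 24.9181
δb = ε·‖b‖·d = [0.0000 0.0051 0.0053]; solving A·Δx = δb gives ‖Δx‖ = 0.1832
relative error = 0.0074
so the bound overstates the realised error by a factor of ≈ 69.3045 (computed from the unrounded values)

0.0074
0.5095


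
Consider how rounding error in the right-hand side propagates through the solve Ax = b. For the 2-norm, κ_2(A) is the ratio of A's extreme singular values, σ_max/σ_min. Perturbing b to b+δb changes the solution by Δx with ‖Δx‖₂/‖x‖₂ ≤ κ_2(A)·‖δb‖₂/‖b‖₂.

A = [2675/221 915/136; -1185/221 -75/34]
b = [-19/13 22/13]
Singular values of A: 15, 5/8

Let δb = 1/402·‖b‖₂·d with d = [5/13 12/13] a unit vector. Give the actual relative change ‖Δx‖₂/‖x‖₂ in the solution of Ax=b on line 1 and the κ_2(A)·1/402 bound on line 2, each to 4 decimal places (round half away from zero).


σ_max = 15, σ_min = 5/8
condition number: 15 ÷ (5/8) = 24.0000
bound on ‖Δx‖/‖x‖: κ·ε = 24.0000·1/402 = 0.0597
solve Ax = b  →  x = [-0.8706 1.3490]
‖b‖₂ = 2.2361 and ‖x‖₂ = 1.6055
with δb = [0.0021 0.0051], A·Δx = δb → ‖Δx‖ = 0.0089
realised ‖Δx‖/‖x‖ = 0.0055
realised/bound (from unrounded values) ≈ 0.0928

0.0055
0.0597


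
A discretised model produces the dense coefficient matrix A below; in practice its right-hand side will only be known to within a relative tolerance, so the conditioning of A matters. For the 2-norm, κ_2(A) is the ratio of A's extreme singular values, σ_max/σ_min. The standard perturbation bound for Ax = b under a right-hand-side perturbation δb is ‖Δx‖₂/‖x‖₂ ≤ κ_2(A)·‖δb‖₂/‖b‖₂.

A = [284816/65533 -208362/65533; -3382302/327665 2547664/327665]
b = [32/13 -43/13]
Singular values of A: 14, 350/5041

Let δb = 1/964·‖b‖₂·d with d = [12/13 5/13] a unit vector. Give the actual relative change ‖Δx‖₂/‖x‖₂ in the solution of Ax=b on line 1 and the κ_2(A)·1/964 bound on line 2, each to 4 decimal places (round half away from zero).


0.0043
0.2092

largest singular value 14, smallest 350/5041
κ = σ_max/σ_min = 14/(350/5041) = 201.6400
perturbation bound = 201.6400·1/964 = 0.2092
solve Ax = b  →  x = [8.8703 11.3509]
‖b‖ = 4.1231, ‖x‖ = 14.4057
re-solving with b+δb shifts x by Δx of norm 0.0616
realised ‖Δx‖/‖x‖ = 0.0043
tightness: 0.0043 against a bound of 0.2092 (unrounded ratio ≈ 0.0204)


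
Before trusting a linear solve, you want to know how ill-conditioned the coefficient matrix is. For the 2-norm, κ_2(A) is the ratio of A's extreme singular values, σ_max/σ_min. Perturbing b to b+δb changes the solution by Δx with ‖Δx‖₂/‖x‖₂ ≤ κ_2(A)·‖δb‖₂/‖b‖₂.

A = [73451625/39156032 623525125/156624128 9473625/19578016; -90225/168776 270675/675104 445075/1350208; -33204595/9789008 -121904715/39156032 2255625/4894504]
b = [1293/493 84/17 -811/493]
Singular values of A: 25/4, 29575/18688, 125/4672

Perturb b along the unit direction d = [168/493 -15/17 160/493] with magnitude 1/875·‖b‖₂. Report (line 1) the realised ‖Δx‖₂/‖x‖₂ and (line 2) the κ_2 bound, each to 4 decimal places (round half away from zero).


0.0017
0.2670

largest singular value 25/4, smallest 125/4672
κ = σ_max/σ_min = (25/4)/(125/4672) = 233.6000
bound on ‖Δx‖/‖x‖: κ·ε = 233.6000·1/875 = 0.2670
solve Ax = b  →  x = [-57.3340 43.6005 -131.0232]
2-norm of b is 5.8310; of x, 149.5168
re-solving with b+δb shifts x by Δx of norm 0.2491
dividing the unrounded norms, ‖Δx‖/‖x‖ = 0.0017
realised/bound (from unrounded values) ≈ 0.0062


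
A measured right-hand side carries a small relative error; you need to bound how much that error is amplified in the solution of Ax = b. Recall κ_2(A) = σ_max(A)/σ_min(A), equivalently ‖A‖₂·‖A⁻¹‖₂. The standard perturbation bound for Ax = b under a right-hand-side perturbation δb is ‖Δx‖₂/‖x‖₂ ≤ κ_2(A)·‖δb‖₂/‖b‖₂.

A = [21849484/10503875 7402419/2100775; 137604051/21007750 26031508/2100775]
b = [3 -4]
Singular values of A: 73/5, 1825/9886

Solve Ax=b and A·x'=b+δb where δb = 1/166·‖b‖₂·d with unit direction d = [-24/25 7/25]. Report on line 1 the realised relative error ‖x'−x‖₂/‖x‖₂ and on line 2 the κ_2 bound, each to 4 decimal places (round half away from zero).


0.0075
0.4764

largest singular value 73/5, smallest 1825/9886
condition number: (73/5) ÷ (1825/9886) = 79.0880
κ_2(A)·‖δb‖/‖b‖ = 0.4764
solve Ax = b  →  x = [19.0221 -10.3780]
‖b‖ = 5.0000, ‖x‖ = 21.6689
δb = ε·‖b‖·d = [-0.0289 0.0084]; solving A·Δx = δb gives ‖Δx‖ = 0.1632
realised ‖Δx‖/‖x‖ = 0.0075
realised/bound (from unrounded values) ≈ 0.0158


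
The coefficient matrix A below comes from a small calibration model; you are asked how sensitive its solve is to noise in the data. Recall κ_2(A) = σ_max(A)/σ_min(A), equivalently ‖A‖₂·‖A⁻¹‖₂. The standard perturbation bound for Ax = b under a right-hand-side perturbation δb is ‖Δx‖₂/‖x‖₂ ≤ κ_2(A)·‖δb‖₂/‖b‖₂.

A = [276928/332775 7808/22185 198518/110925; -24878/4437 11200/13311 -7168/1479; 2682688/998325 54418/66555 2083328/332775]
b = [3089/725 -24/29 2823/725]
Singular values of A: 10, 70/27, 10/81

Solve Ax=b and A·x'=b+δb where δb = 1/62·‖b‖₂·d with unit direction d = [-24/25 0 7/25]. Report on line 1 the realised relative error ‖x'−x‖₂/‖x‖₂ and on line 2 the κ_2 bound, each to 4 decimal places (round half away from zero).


0.0313
1.3065

largest singular value 10, smallest 10/81
condition number: 10 ÷ (10/81) = 81.0000
bound on ‖Δx‖/‖x‖: κ·ε = 81.0000·1/62 = 1.3065
solve Ax = b  →  x = [8.5714 21.9857 -5.9286]
2-norm of b is 5.8310; of x, 24.3308
re-solving with b+δb shifts x by Δx of norm 0.7618
realised ‖Δx‖/‖x‖ = 0.0313
so the bound overstates the realised error by a factor of ≈ 41.7270 (computed from the unrounded values)


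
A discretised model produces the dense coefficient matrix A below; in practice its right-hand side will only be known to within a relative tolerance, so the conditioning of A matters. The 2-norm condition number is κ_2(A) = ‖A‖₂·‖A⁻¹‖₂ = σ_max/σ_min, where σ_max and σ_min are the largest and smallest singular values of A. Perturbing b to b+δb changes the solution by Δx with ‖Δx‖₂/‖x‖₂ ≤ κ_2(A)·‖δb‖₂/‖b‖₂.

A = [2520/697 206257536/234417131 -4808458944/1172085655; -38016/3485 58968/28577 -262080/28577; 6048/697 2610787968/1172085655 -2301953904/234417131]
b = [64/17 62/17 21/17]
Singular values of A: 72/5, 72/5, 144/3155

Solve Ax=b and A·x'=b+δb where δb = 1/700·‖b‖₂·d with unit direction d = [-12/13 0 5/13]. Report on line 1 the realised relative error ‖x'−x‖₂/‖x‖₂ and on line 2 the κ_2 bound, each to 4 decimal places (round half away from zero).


0.0026
0.4507

largest singular value 72/5, smallest 144/3155
condition number: (72/5) ÷ (144/3155) = 315.5000
κ_2(A)·‖δb‖/‖b‖ = 0.4507
solve Ax = b  →  x = [-0.0745 -64.0598 -14.7225]
‖b‖₂ = 5.3852 and ‖x‖₂ = 65.7299
with δb = [-0.0071 0.0000 0.0030], A·Δx = δb → ‖Δx‖ = 0.1686
relative error = 0.0026
realised/bound (from unrounded values) ≈ 0.0057


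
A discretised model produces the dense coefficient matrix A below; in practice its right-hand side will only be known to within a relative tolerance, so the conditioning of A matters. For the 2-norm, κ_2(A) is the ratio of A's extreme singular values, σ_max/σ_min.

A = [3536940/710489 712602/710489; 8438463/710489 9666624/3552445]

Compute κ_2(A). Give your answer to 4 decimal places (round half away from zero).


106.6400

AᵀA = [495370428201/2986950409 557240245848/14934752045; 557240245848/14934752045 628039407204/74673760225]; tr = 7740809109/44422225, det = 4743684/1776889
eigenvalues of AᵀA: λ = (tr ± √(tr²−4·det))/2 = 4356/25, 27225/1776889
σ_max=√(4356/25)=(66/5), σ_min=√(27225/1776889)=(165/1333) → κ = 106.6400


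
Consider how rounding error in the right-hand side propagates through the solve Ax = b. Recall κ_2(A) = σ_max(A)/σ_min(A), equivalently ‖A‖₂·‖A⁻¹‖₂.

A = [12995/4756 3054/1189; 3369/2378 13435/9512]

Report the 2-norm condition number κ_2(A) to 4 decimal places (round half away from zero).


AᵀA = [214270669/22619536 204009435/22619536; 204009435/22619536 777421849/90478144]; tr = 1943525/107584, det = 83521/1721344
solving λ² − 1943525/107584·λ + 83521/1721344 = 0 gives λ = 289/16, 289/107584
κ = σ_max/σ_min = (17/4)/(17/328) = 82.0000

82.0000


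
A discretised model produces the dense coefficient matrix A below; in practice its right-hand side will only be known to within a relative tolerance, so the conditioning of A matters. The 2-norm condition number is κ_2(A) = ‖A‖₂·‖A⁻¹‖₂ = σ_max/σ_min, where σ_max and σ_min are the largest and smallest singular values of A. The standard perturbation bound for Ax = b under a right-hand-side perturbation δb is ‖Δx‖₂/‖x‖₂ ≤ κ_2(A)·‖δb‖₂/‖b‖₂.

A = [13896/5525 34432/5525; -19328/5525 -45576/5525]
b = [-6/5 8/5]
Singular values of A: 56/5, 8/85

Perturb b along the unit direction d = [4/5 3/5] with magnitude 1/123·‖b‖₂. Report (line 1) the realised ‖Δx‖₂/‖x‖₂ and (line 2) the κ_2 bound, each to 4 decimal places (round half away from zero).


largest singular value 56/5, smallest 8/85
condition number: (56/5) ÷ (8/85) = 119.0000
worst-case relative error ≤ 119.0000 × 1/123 = 0.9675
solve Ax = b  →  x = [-0.0687 -0.1648]
2-norm of b is 2.0000; of x, 0.1786
δb = ε·‖b‖·d = [0.0130 0.0098]; solving A·Δx = δb gives ‖Δx‖ = 0.1728
realised ‖Δx‖/‖x‖ = 0.9675
so the bound is sharp here: realised error equals the bound

0.9675
0.9675


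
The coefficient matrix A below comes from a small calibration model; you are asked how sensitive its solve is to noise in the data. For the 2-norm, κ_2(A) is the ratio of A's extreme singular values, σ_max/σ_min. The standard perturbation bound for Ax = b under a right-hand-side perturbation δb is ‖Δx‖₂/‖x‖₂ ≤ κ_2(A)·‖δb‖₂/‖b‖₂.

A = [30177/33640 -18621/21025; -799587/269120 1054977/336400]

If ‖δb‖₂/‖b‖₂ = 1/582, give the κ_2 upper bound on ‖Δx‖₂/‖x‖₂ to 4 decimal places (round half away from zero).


0.1913

form AᵀA = [27904842225/2897022976 -7323779295/724255744; -7323779295/724255744 1922787729/181063936] with trace 69761529/3444736 and determinant 455625/13778944
eigenvalues of AᵀA: λ = (tr ± √(tr²−4·det))/2 = 81/4, 5625/3444736
κ = σ_max/σ_min = (9/2)/(75/1856) = 111.3600
κ_2(A)·‖δb‖/‖b‖ = 0.1913


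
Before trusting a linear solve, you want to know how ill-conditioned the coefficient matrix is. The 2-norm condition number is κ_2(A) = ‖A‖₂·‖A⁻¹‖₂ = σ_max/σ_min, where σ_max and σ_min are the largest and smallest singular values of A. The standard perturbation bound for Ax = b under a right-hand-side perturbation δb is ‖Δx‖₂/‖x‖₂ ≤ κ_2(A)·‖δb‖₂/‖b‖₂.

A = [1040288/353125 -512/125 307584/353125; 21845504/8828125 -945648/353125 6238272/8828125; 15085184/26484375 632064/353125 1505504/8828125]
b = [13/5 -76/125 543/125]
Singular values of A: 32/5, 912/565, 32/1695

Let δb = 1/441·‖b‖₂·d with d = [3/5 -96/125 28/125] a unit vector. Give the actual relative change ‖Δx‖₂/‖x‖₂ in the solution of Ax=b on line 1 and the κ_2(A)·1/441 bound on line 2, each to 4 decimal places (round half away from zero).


from the listed singular values, σ₁ = 32/5, σ_n = 32/1695
κ = σ_max/σ_min = (32/5)/(32/1695) = 339.0000
κ_2(A)·‖δb‖/‖b‖ = 0.7687
solve Ax = b  →  x = [-42.5006 1.3618 153.1313]
‖b‖ = 5.0990, ‖x‖ = 158.9256
Δx = A⁻¹·δb where δb = 1/441·5.0990·d; ‖Δx‖ = 0.6124
realised ‖Δx‖/‖x‖ = 0.0039
so the bound overstates the realised error by a factor of ≈ 199.4745 (computed from the unrounded values)

0.0039
0.7687


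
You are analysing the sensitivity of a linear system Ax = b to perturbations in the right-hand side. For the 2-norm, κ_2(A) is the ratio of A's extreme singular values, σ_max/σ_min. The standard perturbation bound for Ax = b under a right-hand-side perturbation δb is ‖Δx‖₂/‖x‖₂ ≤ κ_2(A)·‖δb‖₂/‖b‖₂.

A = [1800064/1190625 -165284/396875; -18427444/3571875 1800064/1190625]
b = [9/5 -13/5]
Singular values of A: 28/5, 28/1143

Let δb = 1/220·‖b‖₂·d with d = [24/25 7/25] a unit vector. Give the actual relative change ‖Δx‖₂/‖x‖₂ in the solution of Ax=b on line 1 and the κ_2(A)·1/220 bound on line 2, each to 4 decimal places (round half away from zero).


0.0144
1.0391

from the listed singular values, σ₁ = 28/5, σ_n = 28/1143
condition number: (28/5) ÷ (28/1143) = 228.6000
κ_2(A)·‖δb‖/‖b‖ = 1.0391
solve Ax = b  →  x = [11.9443 39.0386]
2-norm of b is 3.1623; of x, 40.8249
δb = ε·‖b‖·d = [0.0138 0.0040]; solving A·Δx = δb gives ‖Δx‖ = 0.5868
realised ‖Δx‖/‖x‖ = 0.0144
tightness: 0.0144 against a bound of 1.0391 (unrounded ratio ≈ 0.0138)


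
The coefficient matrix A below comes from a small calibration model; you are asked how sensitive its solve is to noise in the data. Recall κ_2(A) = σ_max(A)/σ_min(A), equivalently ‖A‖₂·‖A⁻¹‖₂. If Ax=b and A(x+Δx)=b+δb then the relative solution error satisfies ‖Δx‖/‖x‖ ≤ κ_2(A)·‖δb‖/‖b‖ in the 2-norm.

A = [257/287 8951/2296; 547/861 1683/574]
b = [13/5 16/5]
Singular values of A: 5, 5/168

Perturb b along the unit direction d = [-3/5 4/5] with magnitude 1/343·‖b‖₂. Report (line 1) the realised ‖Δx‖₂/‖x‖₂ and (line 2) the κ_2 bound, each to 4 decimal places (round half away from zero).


0.0120
0.4898

largest singular value 5, smallest 5/168
κ = σ_max/σ_min = 5/(5/168) = 168.0000
bound on ‖Δx‖/‖x‖: κ·ε = 168.0000·1/343 = 0.4898
solve Ax = b  →  x = [-32.6049 8.1561]
2-norm of b is 4.1231; of x, 33.6095
with δb = [-0.0072 0.0096], A·Δx = δb → ‖Δx‖ = 0.4039
realised ‖Δx‖/‖x‖ = 0.0120
realised/bound (from unrounded values) ≈ 0.0245


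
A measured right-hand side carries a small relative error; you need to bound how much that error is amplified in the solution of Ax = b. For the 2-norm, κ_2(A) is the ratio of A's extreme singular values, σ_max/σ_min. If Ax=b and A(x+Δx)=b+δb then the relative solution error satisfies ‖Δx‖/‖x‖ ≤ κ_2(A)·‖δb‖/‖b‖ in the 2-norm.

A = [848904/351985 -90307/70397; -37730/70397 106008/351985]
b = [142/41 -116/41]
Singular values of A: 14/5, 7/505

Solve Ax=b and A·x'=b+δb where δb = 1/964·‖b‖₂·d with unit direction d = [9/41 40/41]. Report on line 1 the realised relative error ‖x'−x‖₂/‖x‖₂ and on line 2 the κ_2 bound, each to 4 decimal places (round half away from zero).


σ_max = 14/5, σ_min = 7/505
κ = σ_max/σ_min = (14/5)/(7/505) = 202.0000
perturbation bound = 202.0000·1/964 = 0.2095
solve Ax = b  →  x = [-66.6387 -127.9832]
‖b‖ = 4.4721, ‖x‖ = 144.2928
δb = ε·‖b‖·d = [0.0010 0.0045]; solving A·Δx = δb gives ‖Δx‖ = 0.3347
dividing the unrounded norms, ‖Δx‖/‖x‖ = 0.0023
tightness: 0.0023 against a bound of 0.2095 (unrounded ratio ≈ 0.0111)

0.0023
0.2095


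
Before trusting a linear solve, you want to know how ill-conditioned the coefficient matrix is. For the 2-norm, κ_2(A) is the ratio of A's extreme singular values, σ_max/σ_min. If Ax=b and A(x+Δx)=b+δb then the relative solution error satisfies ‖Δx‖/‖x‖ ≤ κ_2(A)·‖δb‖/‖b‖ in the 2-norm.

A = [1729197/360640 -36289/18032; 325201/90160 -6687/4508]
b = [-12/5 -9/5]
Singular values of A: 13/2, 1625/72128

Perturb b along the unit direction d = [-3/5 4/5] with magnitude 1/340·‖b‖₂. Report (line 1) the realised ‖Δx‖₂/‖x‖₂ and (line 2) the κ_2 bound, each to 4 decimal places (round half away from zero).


0.8486
0.8486

σ_max = 13/2, σ_min = 1625/72128
κ = σ_max/σ_min = (13/2)/(1625/72128) = 288.5120
κ_2(A)·‖δb‖/‖b‖ = 0.8486
solve Ax = b  →  x = [-0.4260 0.1775]
‖b‖₂ = 3.0000 and ‖x‖₂ = 0.4615
Δx = A⁻¹·δb where δb = 1/340·3.0000·d; ‖Δx‖ = 0.3916
dividing the unrounded norms, ‖Δx‖/‖x‖ = 0.8486
tightness: 0.8486 against a bound of 0.8486; the bound is attained (ratio 1)


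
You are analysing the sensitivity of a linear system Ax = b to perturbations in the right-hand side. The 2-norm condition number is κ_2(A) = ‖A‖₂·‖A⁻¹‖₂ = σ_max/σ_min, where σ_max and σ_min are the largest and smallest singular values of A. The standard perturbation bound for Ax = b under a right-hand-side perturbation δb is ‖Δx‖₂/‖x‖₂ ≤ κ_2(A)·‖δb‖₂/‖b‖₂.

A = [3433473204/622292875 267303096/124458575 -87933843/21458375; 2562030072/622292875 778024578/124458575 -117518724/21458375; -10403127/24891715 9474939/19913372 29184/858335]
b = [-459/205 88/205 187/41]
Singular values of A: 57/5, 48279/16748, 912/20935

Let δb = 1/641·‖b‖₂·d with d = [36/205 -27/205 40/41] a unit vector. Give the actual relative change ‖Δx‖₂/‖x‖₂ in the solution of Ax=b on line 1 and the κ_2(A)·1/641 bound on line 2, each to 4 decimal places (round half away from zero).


0.0020
0.4082

σ_max = 57/5, σ_min = 912/20935
condition number: (57/5) ÷ (912/20935) = 261.6875
bound on ‖Δx‖/‖x‖: κ·ε = 261.6875·1/641 = 0.4082
solve Ax = b  →  x = [39.1257 38.6998 73.5088]
2-norm of b is 5.0990; of x, 91.8261
δb = ε·‖b‖·d = [0.0014 -0.0010 0.0078]; solving A·Δx = δb gives ‖Δx‖ = 0.1826
relative error = 0.0020
so the bound overstates the realised error by a factor of ≈ 205.2978 (computed from the unrounded values)


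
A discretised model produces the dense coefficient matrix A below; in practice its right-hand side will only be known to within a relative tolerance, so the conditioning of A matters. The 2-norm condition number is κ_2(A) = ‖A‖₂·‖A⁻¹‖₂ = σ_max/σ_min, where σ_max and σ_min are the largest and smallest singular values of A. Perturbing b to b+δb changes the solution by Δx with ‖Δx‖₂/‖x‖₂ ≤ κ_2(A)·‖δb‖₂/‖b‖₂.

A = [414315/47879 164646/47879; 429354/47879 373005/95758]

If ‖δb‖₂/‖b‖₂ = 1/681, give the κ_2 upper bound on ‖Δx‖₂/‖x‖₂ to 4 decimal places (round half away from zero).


0.0932

form AᵀA = [423307701/2725801 176326875/2725801; 176326875/2725801 294370929/10903204] with trace 11760957/64516 and determinant 531441/64516
λ_max, λ_min = (11760957/64516 ± √138182963765625/4162314256)/2 = 729/4, 729/16129
so κ_2 = √((729/4) / (729/16129)) = 63.5000
perturbation bound = 63.5000·1/681 = 0.0932


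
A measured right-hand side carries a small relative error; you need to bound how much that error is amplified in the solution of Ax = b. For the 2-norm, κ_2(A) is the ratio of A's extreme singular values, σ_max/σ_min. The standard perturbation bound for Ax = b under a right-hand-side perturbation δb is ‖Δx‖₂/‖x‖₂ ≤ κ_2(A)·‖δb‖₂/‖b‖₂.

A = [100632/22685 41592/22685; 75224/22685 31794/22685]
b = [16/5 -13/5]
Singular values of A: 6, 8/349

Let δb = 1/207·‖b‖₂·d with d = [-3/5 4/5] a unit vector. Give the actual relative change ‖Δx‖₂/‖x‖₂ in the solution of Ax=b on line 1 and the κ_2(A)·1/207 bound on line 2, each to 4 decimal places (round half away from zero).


σ_max = 6, σ_min = 8/349
κ = σ_max/σ_min = 6/(8/349) = 261.7500
worst-case relative error ≤ 261.7500 × 1/207 = 1.2645
solve Ax = b  →  x = [67.2692 -161.0128]
‖b‖ = 4.1231, ‖x‖ = 174.5001
re-solving with b+δb shifts x by Δx of norm 0.8689
relative error = 0.0050
so the bound overstates the realised error by a factor of ≈ 253.9349 (computed from the unrounded values)

0.0050
1.2645


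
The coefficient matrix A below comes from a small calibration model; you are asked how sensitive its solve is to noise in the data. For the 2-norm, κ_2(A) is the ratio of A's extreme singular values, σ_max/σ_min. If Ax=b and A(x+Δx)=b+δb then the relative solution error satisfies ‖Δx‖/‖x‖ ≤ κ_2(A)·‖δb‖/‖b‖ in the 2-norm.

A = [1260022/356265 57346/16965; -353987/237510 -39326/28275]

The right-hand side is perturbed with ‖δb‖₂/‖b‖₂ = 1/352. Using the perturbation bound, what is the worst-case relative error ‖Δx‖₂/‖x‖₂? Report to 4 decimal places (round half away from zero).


AᵀA = [44250786553/3004136100 2508462281/178817625; 2508462281/178817625 568833736/42575625]; tr = 2508552169/89302500, det = 7890481/558140625
char-poly roots: 2809/100 and 11236/22325625
so κ_2 = √((2809/100) / (11236/22325625)) = 236.2500
bound on ‖Δx‖/‖x‖: κ·ε = 236.2500·1/352 = 0.6712

0.6712


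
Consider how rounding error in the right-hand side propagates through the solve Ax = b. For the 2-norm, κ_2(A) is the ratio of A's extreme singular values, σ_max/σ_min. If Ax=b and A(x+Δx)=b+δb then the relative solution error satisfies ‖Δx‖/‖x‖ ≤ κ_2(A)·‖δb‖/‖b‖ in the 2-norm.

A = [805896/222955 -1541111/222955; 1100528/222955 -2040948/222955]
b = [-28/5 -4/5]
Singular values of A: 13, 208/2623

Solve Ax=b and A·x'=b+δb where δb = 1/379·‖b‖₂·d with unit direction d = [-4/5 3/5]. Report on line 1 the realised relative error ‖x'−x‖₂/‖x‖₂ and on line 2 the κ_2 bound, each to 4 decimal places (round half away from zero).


from the listed singular values, σ₁ = 13, σ_n = 208/2623
κ_2(A) = 13 / (208/2623) = 163.9375
worst-case relative error ≤ 163.9375 × 1/379 = 0.4326
solve Ax = b  →  x = [44.3631 24.0090]
‖b‖₂ = 5.6569 and ‖x‖₂ = 50.4432
Δx = A⁻¹·δb where δb = 1/379·5.6569·d; ‖Δx‖ = 0.1882
relative error = 0.0037
so the bound overstates the realised error by a factor of ≈ 115.9235 (computed from the unrounded values)

0.0037
0.4326


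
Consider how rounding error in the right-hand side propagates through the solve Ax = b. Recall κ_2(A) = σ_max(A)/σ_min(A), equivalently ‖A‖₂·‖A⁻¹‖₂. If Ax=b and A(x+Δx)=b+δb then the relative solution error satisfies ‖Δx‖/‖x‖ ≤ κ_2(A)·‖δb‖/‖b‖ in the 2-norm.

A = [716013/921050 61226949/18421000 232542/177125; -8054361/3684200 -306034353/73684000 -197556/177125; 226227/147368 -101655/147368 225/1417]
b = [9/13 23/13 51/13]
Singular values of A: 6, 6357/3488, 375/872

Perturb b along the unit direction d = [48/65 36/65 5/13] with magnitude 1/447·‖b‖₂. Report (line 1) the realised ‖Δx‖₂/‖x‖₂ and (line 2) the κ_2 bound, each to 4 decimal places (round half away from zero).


from the listed singular values, σ₁ = 6, σ_n = 375/872
κ_2(A) = 6 / (375/872) = 13.9520
perturbation bound = 13.9520·1/447 = 0.0312
solve Ax = b  →  x = [0.7066 -2.5838 6.6503]
‖b‖ = 4.3589, ‖x‖ = 7.1695
with δb = [0.0072 0.0054 0.0038], A·Δx = δb → ‖Δx‖ = 0.0227
relative error = 0.0032
realised/bound (from unrounded values) ≈ 0.1013

0.0032
0.0312
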